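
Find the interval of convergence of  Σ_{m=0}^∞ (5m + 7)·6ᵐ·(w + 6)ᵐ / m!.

(−∞, ∞)

Ratio test: |a_{m+1}/a_m| = (5(m+1) + 7)/(5m + 7) · 6 · 1/(m+1) → 0 as m → ∞.
Since the limit is 0 < 1 for every w, the series converges on all of ℝ and R = ∞.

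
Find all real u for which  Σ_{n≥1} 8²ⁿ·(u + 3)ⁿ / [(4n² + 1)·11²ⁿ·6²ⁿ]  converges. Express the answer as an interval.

Ratio test: |a_{n+1}/a_n| = [(4n² + 1)/(4(n+1)² + 1)] · 64/(121·36) → 16/1089 as n → ∞.
Thus R = 1/(16/1089) = 1089/16.
At u = 1041/16: the series is dominated by a constant times Σ 1/n², which converges (p = 2 > 1).
Endpoint u = -1137/16: the terms are on the order of 1/n², so the series converges absolutely by comparison with the p-series (p = 2 > 1).

[-1137/16, 1041/16]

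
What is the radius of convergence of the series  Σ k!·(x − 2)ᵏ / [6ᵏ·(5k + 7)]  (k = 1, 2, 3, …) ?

R = 0

The ratio of consecutive coefficients is (k+1) · 1/6 · (5k + 7)/(5(k+1) + 7) → ∞.
The terms grow without bound for any (x − 2) ≠ 0, so R = 0 (convergence only at x = 2).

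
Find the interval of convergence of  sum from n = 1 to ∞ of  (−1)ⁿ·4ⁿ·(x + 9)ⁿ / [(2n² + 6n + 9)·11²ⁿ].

Ratio test: |a_{n+1}/a_n| = [(2n² + 6n + 9)/(2(n+1)² + 6(n+1) + 9)] · 4/121 → 4/121 as n → ∞.
Thus R = 1/(4/121) = 121/4.
Check x = 85/4: absolute convergence follows by limit comparison with Σ 1/n².
Check x = -157/4: the terms are on the order of 1/n², so the series converges absolutely by comparison with the p-series (p = 2 > 1).

[-157/4, 85/4]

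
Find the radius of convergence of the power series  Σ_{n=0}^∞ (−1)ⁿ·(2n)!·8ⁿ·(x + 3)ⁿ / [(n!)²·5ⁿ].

By the ratio test, |a_{n+1}/a_n| = (2n+1)·(2n+2)/(n+1)² · 8/5 → 32/5.
The series converges when 32/5 · |x + 3| < 1, giving R = 5/32.

R = 5/32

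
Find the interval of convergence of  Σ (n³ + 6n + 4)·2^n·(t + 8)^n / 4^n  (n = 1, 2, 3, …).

(-10, -6)

The ratio of consecutive coefficients is [((n+1)³ + 6(n+1) + 4)/(n³ + 6n + 4)] · 2/4 → 1/2.
Hence the series converges for |t + 8| < 1/(1/2) = 2, so the radius of convergence is 2.
When t = -6, the terms have absolute value of order n³, which does not tend to 0, so the series diverges by the divergence test.
Check t = -10: the terms do not tend to 0, so the series diverges.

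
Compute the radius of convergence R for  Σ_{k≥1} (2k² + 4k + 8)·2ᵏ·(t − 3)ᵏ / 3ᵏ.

R = 3/2

Apply the ratio test: |a_{k+1}| / |a_k| = [(2(k+1)² + 4(k+1) + 8)/(2k² + 4k + 8)] · 2/3, which tends to 2/3 as k → ∞.
Hence the series converges for |t − 3| < 1/(2/3) = 3/2, so the radius of convergence is 3/2.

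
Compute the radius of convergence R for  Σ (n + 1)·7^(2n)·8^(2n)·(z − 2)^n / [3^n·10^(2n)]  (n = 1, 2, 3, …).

R = 75/784

Apply the ratio test: |a_{n+1}| / |a_n| = [((n+1) + 1)/(n + 1)] · 49·64/(3·100), which tends to 784/75 as n → ∞.
The series converges when 784/75 · |z − 2| < 1, giving R = 75/784.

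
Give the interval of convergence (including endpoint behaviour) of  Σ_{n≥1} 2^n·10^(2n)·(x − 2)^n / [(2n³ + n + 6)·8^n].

Ratio test: |a_{n+1}/a_n| = [(2n³ + n + 6)/(2(n+1)³ + (n+1) + 6)] · 2·100/8 → 25 as n → ∞.
The series converges when 25 · |x − 2| < 1, giving R = 1/25.
Check x = 51/25: the series is dominated by a constant times Σ 1/n³, which converges (p = 3 > 1).
Check x = 49/25: absolute convergence follows by limit comparison with Σ 1/n³.

[49/25, 51/25]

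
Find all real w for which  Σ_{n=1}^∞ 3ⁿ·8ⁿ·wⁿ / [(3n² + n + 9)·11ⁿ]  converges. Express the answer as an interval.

[-11/24, 11/24]

By the ratio test, |a_{n+1}/a_n| = [(3n² + n + 9)/(3(n+1)² + (n+1) + 9)] · 3·8/11 → 24/11.
The series converges when 24/11 · |w| < 1, giving R = 11/24.
Check w = 11/24: the series is dominated by a constant times Σ 1/n², which converges (p = 2 > 1).
When w = -11/24, absolute convergence follows by limit comparison with Σ 1/n².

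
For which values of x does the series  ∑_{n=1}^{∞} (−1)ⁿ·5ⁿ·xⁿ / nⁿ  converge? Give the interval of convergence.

(−∞, ∞)

Root test: |a_n|^(1/n) = 5/n → 0.
Since the n-th root of |a_n| tends to 0, the series converges for all real x; R = ∞.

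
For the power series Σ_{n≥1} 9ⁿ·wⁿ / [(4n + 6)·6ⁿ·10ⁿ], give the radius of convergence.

The ratio of consecutive coefficients is [(4n + 6)/(4(n+1) + 6)] · 9/(6·10) → 3/20.
The series converges when 3/20 · |w| < 1, giving R = 20/3.

R = 20/3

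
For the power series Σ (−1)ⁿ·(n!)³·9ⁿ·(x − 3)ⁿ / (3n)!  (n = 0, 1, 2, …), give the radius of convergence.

The ratio of consecutive coefficients is (n+1)³/[(3n+1)·(3n+2)·(3n+3)] · 9 → 1/3.
Hence the series converges for |x − 3| < 1/(1/3) = 3, so the radius of convergence is 3.

R = 3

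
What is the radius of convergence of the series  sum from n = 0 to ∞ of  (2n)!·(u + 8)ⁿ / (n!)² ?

Ratio test: |a_{n+1}/a_n| = (2n+1)·(2n+2)/(n+1)² → 4 as n → ∞.
Hence the series converges for |u + 8| < 1/(4) = 1/4, so the radius of convergence is 1/4.

R = 1/4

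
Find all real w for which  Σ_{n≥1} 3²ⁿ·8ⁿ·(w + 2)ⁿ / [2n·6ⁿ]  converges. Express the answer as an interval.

The ratio of consecutive coefficients is [2n/2(n+1)] · 9·8/6 → 12.
Convergence for |w + 2| · 12 < 1, i.e. |w + 2| < 1/12. So R = 1/12.
Endpoint w = -23/12: the terms behave like c/n; limit comparison with the harmonic series gives divergence.
At w = -25/12: the terms alternate in sign and decrease monotonically to 0 in absolute value (size ~ c/n), so the alternating series test gives convergence.

[-25/12, -23/12)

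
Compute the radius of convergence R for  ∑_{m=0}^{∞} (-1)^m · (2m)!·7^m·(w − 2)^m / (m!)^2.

Apply the ratio test: |a_{m+1}| / |a_m| = (2m+1)·(2m+2)/(m+1)² · 7, which tends to 28 as m → ∞.
The series converges when 28 · |w − 2| < 1, giving R = 1/28.

R = 1/28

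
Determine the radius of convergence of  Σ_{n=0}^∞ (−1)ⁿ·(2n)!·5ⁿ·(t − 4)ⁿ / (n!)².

R = 1/20

The ratio of consecutive coefficients is (2n+1)·(2n+2)/(n+1)² · 5 → 20.
Thus R = 1/(20) = 1/20.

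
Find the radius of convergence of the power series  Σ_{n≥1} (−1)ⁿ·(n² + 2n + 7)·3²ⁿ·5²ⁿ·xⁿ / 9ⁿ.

R = 1/25

The ratio of consecutive coefficients is [((n+1)² + 2(n+1) + 7)/(n² + 2n + 7)] · 9·25/9 → 25.
Thus R = 1/(25) = 1/25.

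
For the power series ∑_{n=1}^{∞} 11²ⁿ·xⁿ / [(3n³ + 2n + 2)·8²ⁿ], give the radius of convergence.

The ratio of consecutive coefficients is [(3n³ + 2n + 2)/(3(n+1)³ + 2(n+1) + 2)] · 121/64 → 121/64.
Hence the series converges for |x| < 1/(121/64) = 64/121, so the radius of convergence is 64/121.

R = 64/121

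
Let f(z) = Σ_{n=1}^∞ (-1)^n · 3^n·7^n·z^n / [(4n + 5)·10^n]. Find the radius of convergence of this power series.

R = 10/21

Apply the ratio test: |a_{n+1}| / |a_n| = [(4n + 5)/(4(n+1) + 5)] · 3·7/10, which tends to 21/10 as n → ∞.
Convergence for |z| · 21/10 < 1, i.e. |z| < 10/21. So R = 10/21.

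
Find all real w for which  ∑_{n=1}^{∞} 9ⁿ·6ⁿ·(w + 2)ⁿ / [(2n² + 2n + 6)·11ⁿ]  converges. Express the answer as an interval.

[-119/54, -97/54]

The ratio of consecutive coefficients is [(2n² + 2n + 6)/(2(n+1)² + 2(n+1) + 6)] · 9·6/11 → 54/11.
The series converges when 54/11 · |w + 2| < 1, giving R = 11/54.
At w = -97/54: absolute convergence follows by limit comparison with Σ 1/n².
At w = -119/54: the series is dominated by a constant times Σ 1/n², which converges (p = 2 > 1).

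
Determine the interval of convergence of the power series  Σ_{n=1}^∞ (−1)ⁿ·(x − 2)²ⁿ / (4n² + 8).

[1, 3]

Ratio test: |a_{n+1}/a_n| = (4n² + 8)/(4(n+1)² + 8) → 1 as n → ∞.
Successive powers of (x − 2) differ by 2, so the series converges when |x − 2|² · 1 < 1, i.e. |x − 2| < √(1) = 1. So R = 1.
Check x = 3: the series is dominated by a constant times Σ 1/n², which converges (p = 2 > 1).
Check x = 1: the terms are on the order of 1/n², so the series converges absolutely by comparison with the p-series (p = 2 > 1).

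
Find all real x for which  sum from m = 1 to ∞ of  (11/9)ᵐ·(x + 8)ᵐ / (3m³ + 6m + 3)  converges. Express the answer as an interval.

Ratio test: |a_{m+1}/a_m| = [(3m³ + 6m + 3)/(3(m+1)³ + 6(m+1) + 3)] · 11/9 → 11/9 as m → ∞.
Convergence for |x + 8| · 11/9 < 1, i.e. |x + 8| < 9/11. So R = 9/11.
When x = -79/11, the terms are on the order of 1/m³, so the series converges absolutely by comparison with the p-series (p = 3 > 1).
When x = -97/11, absolute convergence follows by limit comparison with Σ 1/m³.

[-97/11, -79/11]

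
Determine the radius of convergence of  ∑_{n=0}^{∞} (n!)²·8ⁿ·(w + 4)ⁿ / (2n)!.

By the ratio test, |a_{n+1}/a_n| = (n+1)²/[(2n+1)·(2n+2)] · 8 → 2.
Thus R = 1/(2) = 1/2.

R = 1/2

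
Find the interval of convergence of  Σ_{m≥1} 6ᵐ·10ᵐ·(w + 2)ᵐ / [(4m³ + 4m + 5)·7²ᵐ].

[-169/60, -71/60]

Apply the ratio test: |a_{m+1}| / |a_m| = [(4m³ + 4m + 5)/(4(m+1)³ + 4(m+1) + 5)] · 6·10/49, which tends to 60/49 as m → ∞.
Convergence for |w + 2| · 60/49 < 1, i.e. |w + 2| < 49/60. So R = 49/60.
Endpoint w = -71/60: the terms are on the order of 1/m³, so the series converges absolutely by comparison with the p-series (p = 3 > 1).
At w = -169/60: the series is dominated by a constant times Σ 1/m³, which converges (p = 3 > 1).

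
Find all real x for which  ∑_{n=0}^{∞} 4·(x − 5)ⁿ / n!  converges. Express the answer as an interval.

Apply the ratio test: |a_{n+1}| / |a_n| = 4/4 · 1/(n+1), which tends to 0 as n → ∞.
The ratio tends to 0 regardless of x, hence R = ∞.

(−∞, ∞)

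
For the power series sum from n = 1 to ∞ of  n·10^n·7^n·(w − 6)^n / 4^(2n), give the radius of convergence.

R = 8/35

By the ratio test, |a_{n+1}/a_n| = [(n+1)/n] · 10·7/16 → 35/8.
Thus R = 1/(35/8) = 8/35.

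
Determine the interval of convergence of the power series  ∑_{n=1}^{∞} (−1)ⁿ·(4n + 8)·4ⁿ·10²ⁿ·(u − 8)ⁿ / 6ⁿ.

(1597/200, 1603/200)

Apply the ratio test: |a_{n+1}| / |a_n| = [(4(n+1) + 8)/(4n + 8)] · 4·100/6, which tends to 200/3 as n → ∞.
Convergence for |u − 8| · 200/3 < 1, i.e. |u − 8| < 3/200. So R = 3/200.
When u = 1603/200, the terms do not tend to 0, so the series diverges.
Check u = 1597/200: the terms have absolute value of order n, which does not tend to 0, so the series diverges by the divergence test.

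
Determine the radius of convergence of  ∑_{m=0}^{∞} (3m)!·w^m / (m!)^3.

R = 1/27

Apply the ratio test: |a_{m+1}| / |a_m| = (3m+1)·(3m+2)·(3m+3)/(m+1)³, which tends to 27 as m → ∞.
Convergence for |w| · 27 < 1, i.e. |w| < 1/27. So R = 1/27.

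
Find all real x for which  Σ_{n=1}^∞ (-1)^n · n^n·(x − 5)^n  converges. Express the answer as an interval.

Applying the root test, |a_n|^(1/n) = n → ∞.
Since the n-th root of |a_n| is unbounded, the series converges only at x = 5; R = 0.

{5}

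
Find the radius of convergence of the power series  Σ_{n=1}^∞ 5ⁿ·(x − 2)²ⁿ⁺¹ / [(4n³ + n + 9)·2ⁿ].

R = √10/5

By the ratio test, |a_{n+1}/a_n| = [(4n³ + n + 9)/(4(n+1)³ + (n+1) + 9)] · 5/2 → 5/2.
Successive powers of (x − 2) differ by 2, so the series converges when |x − 2|² · 5/2 < 1, i.e. |x − 2| < √(2/5). So R = √10/5.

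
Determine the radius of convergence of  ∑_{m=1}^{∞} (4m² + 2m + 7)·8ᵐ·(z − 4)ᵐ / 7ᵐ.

Ratio test: |a_{m+1}/a_m| = [(4(m+1)² + 2(m+1) + 7)/(4m² + 2m + 7)] · 8/7 → 8/7 as m → ∞.
The series converges when 8/7 · |z − 4| < 1, giving R = 7/8.

R = 7/8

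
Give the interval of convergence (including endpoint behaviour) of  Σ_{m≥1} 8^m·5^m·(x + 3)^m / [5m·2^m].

The ratio of consecutive coefficients is [5m/5(m+1)] · 8·5/2 → 20.
Hence the series converges for |x + 3| < 1/(20) = 1/20, so the radius of convergence is 1/20.
Endpoint x = -59/20: comparison with the harmonic series Σ 1/m shows the series diverges.
Check x = -61/20: convergence follows from the alternating series test (terms decrease monotonically to 0).

[-61/20, -59/20)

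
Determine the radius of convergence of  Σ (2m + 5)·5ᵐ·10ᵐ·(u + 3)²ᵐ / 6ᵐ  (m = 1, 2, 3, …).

Ratio test: |a_{m+1}/a_m| = [(2(m+1) + 5)/(2m + 5)] · 5·10/6 → 25/3 as m → ∞.
Writing y = (u + 3)², the series in y has radius 3/25, so |u + 3| < √(3/25) and R = √3/5.

R = √3/5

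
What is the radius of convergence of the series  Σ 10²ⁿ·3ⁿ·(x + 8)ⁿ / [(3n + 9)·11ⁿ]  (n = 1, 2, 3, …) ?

R = 11/300

Ratio test: |a_{n+1}/a_n| = [(3n + 9)/(3(n+1) + 9)] · 100·3/11 → 300/11 as n → ∞.
Thus R = 1/(300/11) = 11/300.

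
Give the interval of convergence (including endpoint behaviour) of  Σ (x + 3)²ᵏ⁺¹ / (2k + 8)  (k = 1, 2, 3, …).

(-4, -2)

By the ratio test, |a_{k+1}/a_k| = (2k + 8)/(2(k+1) + 8) → 1.
Since the exponent of (x + 3) increases by 2 each term, convergence requires |x + 3|² < 1, hence R = 1.
Check x = -2: the terms behave like c/k; limit comparison with the harmonic series gives divergence.
Check x = -4: the terms behave like c/k; limit comparison with the harmonic series gives divergence.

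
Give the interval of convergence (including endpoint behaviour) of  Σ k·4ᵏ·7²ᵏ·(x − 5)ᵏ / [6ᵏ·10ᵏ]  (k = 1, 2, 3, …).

The ratio of consecutive coefficients is [(k+1)/k] · 4·49/(6·10) → 49/15.
Convergence for |x − 5| · 49/15 < 1, i.e. |x − 5| < 15/49. So R = 15/49.
Endpoint x = 260/49: the terms have absolute value of order k, which does not tend to 0, so the series diverges by the divergence test.
At x = 230/49: the terms do not tend to 0, so the series diverges.

(230/49, 260/49)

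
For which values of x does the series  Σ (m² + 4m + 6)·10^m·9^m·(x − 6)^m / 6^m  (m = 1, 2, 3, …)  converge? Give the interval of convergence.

(89/15, 91/15)

The ratio of consecutive coefficients is [((m+1)² + 4(m+1) + 6)/(m² + 4m + 6)] · 10·9/6 → 15.
Convergence for |x − 6| · 15 < 1, i.e. |x − 6| < 1/15. So R = 1/15.
Endpoint x = 91/15: the terms have absolute value of order m², which does not tend to 0, so the series diverges by the divergence test.
When x = 89/15, the m-th term does not approach 0; divergence by the term test.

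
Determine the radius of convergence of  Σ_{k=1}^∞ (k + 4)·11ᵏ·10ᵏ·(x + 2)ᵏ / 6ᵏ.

R = 3/55

Ratio test: |a_{k+1}/a_k| = [((k+1) + 4)/(k + 4)] · 11·10/6 → 55/3 as k → ∞.
Convergence for |x + 2| · 55/3 < 1, i.e. |x + 2| < 3/55. So R = 3/55.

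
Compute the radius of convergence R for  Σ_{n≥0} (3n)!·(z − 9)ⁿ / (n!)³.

R = 1/27

By the ratio test, |a_{n+1}/a_n| = (3n+1)·(3n+2)·(3n+3)/(n+1)³ → 27.
Thus R = 1/(27) = 1/27.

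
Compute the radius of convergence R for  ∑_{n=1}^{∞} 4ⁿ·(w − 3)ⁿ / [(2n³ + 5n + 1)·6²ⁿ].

R = 9

By the ratio test, |a_{n+1}/a_n| = [(2n³ + 5n + 1)/(2(n+1)³ + 5(n+1) + 1)] · 4/36 → 1/9.
Thus R = 1/(1/9) = 9.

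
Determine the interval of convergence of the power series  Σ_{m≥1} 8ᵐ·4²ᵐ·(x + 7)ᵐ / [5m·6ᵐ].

The ratio of consecutive coefficients is [5m/5(m+1)] · 8·16/6 → 64/3.
Convergence for |x + 7| · 64/3 < 1, i.e. |x + 7| < 3/64. So R = 3/64.
Check x = -445/64: the terms are asymptotic to a nonzero constant times 1/m, so the series diverges by limit comparison with Σ 1/m.
At x = -451/64: the terms alternate in sign and decrease monotonically to 0 in absolute value (size ~ c/m), so the alternating series test gives convergence.

[-451/64, -445/64)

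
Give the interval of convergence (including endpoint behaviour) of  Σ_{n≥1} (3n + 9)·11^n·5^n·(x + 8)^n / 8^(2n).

(-504/55, -376/55)

Apply the ratio test: |a_{n+1}| / |a_n| = [(3(n+1) + 9)/(3n + 9)] · 11·5/64, which tends to 55/64 as n → ∞.
The series converges when 55/64 · |x + 8| < 1, giving R = 64/55.
When x = -376/55, the n-th term does not approach 0; divergence by the term test.
At x = -504/55: the terms have absolute value of order n, which does not tend to 0, so the series diverges by the divergence test.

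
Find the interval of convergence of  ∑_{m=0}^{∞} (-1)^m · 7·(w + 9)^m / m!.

(−∞, ∞)

The ratio of consecutive coefficients is 7/7 · 1/(m+1) → 0.
The limit is 0, so the series converges for all w; R = ∞.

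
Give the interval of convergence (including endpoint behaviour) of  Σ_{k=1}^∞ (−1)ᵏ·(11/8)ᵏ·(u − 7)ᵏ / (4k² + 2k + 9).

The ratio of consecutive coefficients is [(4k² + 2k + 9)/(4(k+1)² + 2(k+1) + 9)] · 11/8 → 11/8.
Thus R = 1/(11/8) = 8/11.
Check u = 85/11: the terms are on the order of 1/k², so the series converges absolutely by comparison with the p-series (p = 2 > 1).
At u = 69/11: the series is dominated by a constant times Σ 1/k², which converges (p = 2 > 1).

[69/11, 85/11]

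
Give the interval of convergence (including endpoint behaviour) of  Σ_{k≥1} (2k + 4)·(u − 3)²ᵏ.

(2, 4)

Apply the ratio test: |a_{k+1}| / |a_k| = (2(k+1) + 4)/(2k + 4), which tends to 1 as k → ∞.
Successive powers of (u − 3) differ by 2, so the series converges when |u − 3|² · 1 < 1, i.e. |u − 3| < √(1) = 1. So R = 1.
At u = 4: the terms have absolute value of order k, which does not tend to 0, so the series diverges by the divergence test.
When u = 2, the terms have absolute value of order k, which does not tend to 0, so the series diverges by the divergence test.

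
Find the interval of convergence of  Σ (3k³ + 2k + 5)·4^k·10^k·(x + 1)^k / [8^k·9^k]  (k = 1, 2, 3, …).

Ratio test: |a_{k+1}/a_k| = [(3(k+1)³ + 2(k+1) + 5)/(3k³ + 2k + 5)] · 4·10/(8·9) → 5/9 as k → ∞.
Thus R = 1/(5/9) = 9/5.
Endpoint x = 4/5: the k-th term does not approach 0; divergence by the term test.
At x = -14/5: the terms have absolute value of order k³, which does not tend to 0, so the series diverges by the divergence test.

(-14/5, 4/5)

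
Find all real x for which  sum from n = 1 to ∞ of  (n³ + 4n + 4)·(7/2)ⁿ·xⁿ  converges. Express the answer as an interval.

Apply the ratio test: |a_{n+1}| / |a_n| = [((n+1)³ + 4(n+1) + 4)/(n³ + 4n + 4)] · 7/2, which tends to 7/2 as n → ∞.
Convergence for |x| · 7/2 < 1, i.e. |x| < 2/7. So R = 2/7.
Endpoint x = 2/7: the n-th term does not approach 0; divergence by the term test.
Endpoint x = -2/7: the terms do not tend to 0, so the series diverges.

(-2/7, 2/7)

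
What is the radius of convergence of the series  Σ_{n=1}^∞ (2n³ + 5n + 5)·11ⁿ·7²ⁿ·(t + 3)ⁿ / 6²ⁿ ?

By the ratio test, |a_{n+1}/a_n| = [(2(n+1)³ + 5(n+1) + 5)/(2n³ + 5n + 5)] · 11·49/36 → 539/36.
Thus R = 1/(539/36) = 36/539.

R = 36/539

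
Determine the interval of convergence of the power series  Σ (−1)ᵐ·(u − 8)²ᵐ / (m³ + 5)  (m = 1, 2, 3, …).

By the ratio test, |a_{m+1}/a_m| = (m³ + 5)/((m+1)³ + 5) → 1.
Since the exponent of (u − 8) increases by 2 each term, convergence requires |u − 8|² < 1, hence R = 1.
At u = 9: the series is dominated by a constant times Σ 1/m³, which converges (p = 3 > 1).
When u = 7, the terms are on the order of 1/m³, so the series converges absolutely by comparison with the p-series (p = 3 > 1).

[7, 9]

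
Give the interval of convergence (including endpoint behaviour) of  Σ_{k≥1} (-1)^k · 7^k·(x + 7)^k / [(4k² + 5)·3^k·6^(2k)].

[-157/7, 59/7]

The ratio of consecutive coefficients is [(4k² + 5)/(4(k+1)² + 5)] · 7/(3·36) → 7/108.
The series converges when 7/108 · |x + 7| < 1, giving R = 108/7.
At x = 59/7: absolute convergence follows by limit comparison with Σ 1/k².
When x = -157/7, absolute convergence follows by limit comparison with Σ 1/k².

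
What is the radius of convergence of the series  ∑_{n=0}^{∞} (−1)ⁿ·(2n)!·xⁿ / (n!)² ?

By the ratio test, |a_{n+1}/a_n| = (2n+1)·(2n+2)/(n+1)² → 4.
Thus R = 1/(4) = 1/4.

R = 1/4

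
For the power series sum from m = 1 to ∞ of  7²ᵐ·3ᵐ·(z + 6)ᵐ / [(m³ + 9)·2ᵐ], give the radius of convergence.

Ratio test: |a_{m+1}/a_m| = [(m³ + 9)/((m+1)³ + 9)] · 49·3/2 → 147/2 as m → ∞.
Thus R = 1/(147/2) = 2/147.

R = 2/147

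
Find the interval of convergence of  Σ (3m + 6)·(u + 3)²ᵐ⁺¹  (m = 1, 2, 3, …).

(-4, -2)

Apply the ratio test: |a_{m+1}| / |a_m| = (3(m+1) + 6)/(3m + 6), which tends to 1 as m → ∞.
Successive powers of (u + 3) differ by 2, so the series converges when |u + 3|² · 1 < 1, i.e. |u + 3| < √(1) = 1. So R = 1.
At u = -2: the m-th term does not approach 0; divergence by the term test.
Endpoint u = -4: the terms have absolute value of order m, which does not tend to 0, so the series diverges by the divergence test.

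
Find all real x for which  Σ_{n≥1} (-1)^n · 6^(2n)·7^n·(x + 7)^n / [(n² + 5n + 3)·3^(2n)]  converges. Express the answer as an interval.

[-197/28, -195/28]

By the ratio test, |a_{n+1}/a_n| = [(n² + 5n + 3)/((n+1)² + 5(n+1) + 3)] · 36·7/9 → 28.
Thus R = 1/(28) = 1/28.
Endpoint x = -195/28: absolute convergence follows by limit comparison with Σ 1/n².
When x = -197/28, absolute convergence follows by limit comparison with Σ 1/n².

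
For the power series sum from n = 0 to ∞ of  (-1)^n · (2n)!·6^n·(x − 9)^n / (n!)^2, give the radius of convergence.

Ratio test: |a_{n+1}/a_n| = (2n+1)·(2n+2)/(n+1)² · 6 → 24 as n → ∞.
Convergence for |x − 9| · 24 < 1, i.e. |x − 9| < 1/24. So R = 1/24.

R = 1/24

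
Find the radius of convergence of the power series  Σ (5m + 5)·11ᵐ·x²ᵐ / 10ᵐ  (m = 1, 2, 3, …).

R = √110/11

The ratio of consecutive coefficients is [(5(m+1) + 5)/(5m + 5)] · 11/10 → 11/10.
Since the exponent of x increases by 2 each term, convergence requires |x|² < 10/11, hence R = √110/11.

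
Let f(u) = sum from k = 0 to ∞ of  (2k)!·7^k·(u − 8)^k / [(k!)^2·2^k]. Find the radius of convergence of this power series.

Ratio test: |a_{k+1}/a_k| = (2k+1)·(2k+2)/(k+1)² · 7/2 → 14 as k → ∞.
The series converges when 14 · |u − 8| < 1, giving R = 1/14.

R = 1/14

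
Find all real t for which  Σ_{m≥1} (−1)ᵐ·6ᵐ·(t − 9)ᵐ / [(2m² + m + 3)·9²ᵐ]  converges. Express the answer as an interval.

Ratio test: |a_{m+1}/a_m| = [(2m² + m + 3)/(2(m+1)² + (m+1) + 3)] · 6/81 → 2/27 as m → ∞.
Hence the series converges for |t − 9| < 1/(2/27) = 27/2, so the radius of convergence is 27/2.
At t = 45/2: absolute convergence follows by limit comparison with Σ 1/m².
Check t = -9/2: the terms are on the order of 1/m², so the series converges absolutely by comparison with the p-series (p = 2 > 1).

[-9/2, 45/2]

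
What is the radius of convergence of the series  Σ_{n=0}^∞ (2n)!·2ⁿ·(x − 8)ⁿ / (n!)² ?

R = 1/8

Ratio test: |a_{n+1}/a_n| = (2n+1)·(2n+2)/(n+1)² · 2 → 8 as n → ∞.
Thus R = 1/(8) = 1/8.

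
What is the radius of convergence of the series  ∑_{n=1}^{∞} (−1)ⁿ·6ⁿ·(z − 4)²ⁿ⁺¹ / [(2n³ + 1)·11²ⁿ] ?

By the ratio test, |a_{n+1}/a_n| = [(2n³ + 1)/(2(n+1)³ + 1)] · 6/121 → 6/121.
Writing y = (z − 4)², the series in y has radius 121/6, so |z − 4| < √(121/6) and R = 11√6/6.

R = 11√6/6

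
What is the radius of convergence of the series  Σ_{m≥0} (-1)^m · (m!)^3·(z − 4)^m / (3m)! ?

The ratio of consecutive coefficients is (m+1)³/[(3m+1)·(3m+2)·(3m+3)] → 1/27.
Thus R = 1/(1/27) = 27.

R = 27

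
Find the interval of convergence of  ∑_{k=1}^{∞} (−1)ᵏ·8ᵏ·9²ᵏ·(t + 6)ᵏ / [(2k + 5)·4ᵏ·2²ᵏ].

The ratio of consecutive coefficients is [(2k + 5)/(2(k+1) + 5)] · 8·81/(4·4) → 81/2.
The series converges when 81/2 · |t + 6| < 1, giving R = 2/81.
Check t = -484/81: an alternating series whose terms decrease to 0 in absolute value, so it converges by the Leibniz criterion.
At t = -488/81: comparison with the harmonic series Σ 1/k shows the series diverges.

(-488/81, -484/81]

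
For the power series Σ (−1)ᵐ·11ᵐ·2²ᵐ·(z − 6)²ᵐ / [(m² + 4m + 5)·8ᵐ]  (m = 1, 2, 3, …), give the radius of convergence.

Ratio test: |a_{m+1}/a_m| = [(m² + 4m + 5)/((m+1)² + 4(m+1) + 5)] · 11·4/8 → 11/2 as m → ∞.
Since the exponent of (z − 6) increases by 2 each term, convergence requires |z − 6|² < 2/11, hence R = √22/11.

R = √22/11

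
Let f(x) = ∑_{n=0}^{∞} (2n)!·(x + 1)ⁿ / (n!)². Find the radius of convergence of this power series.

R = 1/4

The ratio of consecutive coefficients is (2n+1)·(2n+2)/(n+1)² → 4.
The series converges when 4 · |x + 1| < 1, giving R = 1/4.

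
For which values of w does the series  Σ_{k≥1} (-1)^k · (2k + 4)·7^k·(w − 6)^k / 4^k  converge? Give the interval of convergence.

(38/7, 46/7)

Ratio test: |a_{k+1}/a_k| = [(2(k+1) + 4)/(2k + 4)] · 7/4 → 7/4 as k → ∞.
Convergence for |w − 6| · 7/4 < 1, i.e. |w − 6| < 4/7. So R = 4/7.
Endpoint w = 46/7: the k-th term does not approach 0; divergence by the term test.
When w = 38/7, the terms have absolute value of order k, which does not tend to 0, so the series diverges by the divergence test.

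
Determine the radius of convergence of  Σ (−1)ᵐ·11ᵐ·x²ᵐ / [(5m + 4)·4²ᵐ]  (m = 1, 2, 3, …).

Apply the ratio test: |a_{m+1}| / |a_m| = [(5m + 4)/(5(m+1) + 4)] · 11/16, which tends to 11/16 as m → ∞.
Writing y = x², the series in y has radius 16/11, so |x| < √(16/11) and R = 4√11/11.

R = 4√11/11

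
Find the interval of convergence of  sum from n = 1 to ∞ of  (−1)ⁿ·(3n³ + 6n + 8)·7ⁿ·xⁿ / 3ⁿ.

(-3/7, 3/7)

The ratio of consecutive coefficients is [(3(n+1)³ + 6(n+1) + 8)/(3n³ + 6n + 8)] · 7/3 → 7/3.
Convergence for |x| · 7/3 < 1, i.e. |x| < 3/7. So R = 3/7.
When x = 3/7, the terms do not tend to 0, so the series diverges.
Endpoint x = -3/7: the terms do not tend to 0, so the series diverges.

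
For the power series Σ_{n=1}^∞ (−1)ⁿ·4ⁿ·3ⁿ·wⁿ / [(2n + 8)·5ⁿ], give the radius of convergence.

Ratio test: |a_{n+1}/a_n| = [(2n + 8)/(2(n+1) + 8)] · 4·3/5 → 12/5 as n → ∞.
Hence the series converges for |w| < 1/(12/5) = 5/12, so the radius of convergence is 5/12.

R = 5/12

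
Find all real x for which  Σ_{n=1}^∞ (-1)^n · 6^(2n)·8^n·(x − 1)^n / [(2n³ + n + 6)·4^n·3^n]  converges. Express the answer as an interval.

[23/24, 25/24]

Apply the ratio test: |a_{n+1}| / |a_n| = [(2n³ + n + 6)/(2(n+1)³ + (n+1) + 6)] · 36·8/(4·3), which tends to 24 as n → ∞.
The series converges when 24 · |x − 1| < 1, giving R = 1/24.
Check x = 25/24: the terms are on the order of 1/n³, so the series converges absolutely by comparison with the p-series (p = 3 > 1).
When x = 23/24, the series is dominated by a constant times Σ 1/n³, which converges (p = 3 > 1).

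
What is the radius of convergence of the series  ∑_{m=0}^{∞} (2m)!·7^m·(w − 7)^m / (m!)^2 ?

R = 1/28

The ratio of consecutive coefficients is (2m+1)·(2m+2)/(m+1)² · 7 → 28.
Hence the series converges for |w − 7| < 1/(28) = 1/28, so the radius of convergence is 1/28.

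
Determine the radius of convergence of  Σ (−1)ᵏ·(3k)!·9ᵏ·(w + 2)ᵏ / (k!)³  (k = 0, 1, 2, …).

R = 1/243

By the ratio test, |a_{k+1}/a_k| = (3k+1)·(3k+2)·(3k+3)/(k+1)³ · 9 → 243.
Convergence for |w + 2| · 243 < 1, i.e. |w + 2| < 1/243. So R = 1/243.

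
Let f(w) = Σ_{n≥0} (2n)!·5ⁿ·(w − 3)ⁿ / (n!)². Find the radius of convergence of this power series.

R = 1/20

Apply the ratio test: |a_{n+1}| / |a_n| = (2n+1)·(2n+2)/(n+1)² · 5, which tends to 20 as n → ∞.
Convergence for |w − 3| · 20 < 1, i.e. |w − 3| < 1/20. So R = 1/20.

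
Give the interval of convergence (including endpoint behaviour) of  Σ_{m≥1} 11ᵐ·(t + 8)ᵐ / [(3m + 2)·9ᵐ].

[-97/11, -79/11)

Ratio test: |a_{m+1}/a_m| = [(3m + 2)/(3(m+1) + 2)] · 11/9 → 11/9 as m → ∞.
Hence the series converges for |t + 8| < 1/(11/9) = 9/11, so the radius of convergence is 9/11.
When t = -79/11, the terms are asymptotic to a nonzero constant times 1/m, so the series diverges by limit comparison with Σ 1/m.
At t = -97/11: an alternating series whose terms decrease to 0 in absolute value, so it converges by the Leibniz criterion.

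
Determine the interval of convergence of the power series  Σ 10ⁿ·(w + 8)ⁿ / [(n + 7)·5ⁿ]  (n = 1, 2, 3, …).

By the ratio test, |a_{n+1}/a_n| = [(n + 7)/((n+1) + 7)] · 10/5 → 2.
The series converges when 2 · |w + 8| < 1, giving R = 1/2.
Endpoint w = -15/2: the terms are asymptotic to a nonzero constant times 1/n, so the series diverges by limit comparison with Σ 1/n.
Endpoint w = -17/2: convergence follows from the alternating series test (terms decrease monotonically to 0).

[-17/2, -15/2)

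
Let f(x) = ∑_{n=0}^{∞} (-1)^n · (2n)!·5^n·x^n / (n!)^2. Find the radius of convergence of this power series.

R = 1/20

The ratio of consecutive coefficients is (2n+1)·(2n+2)/(n+1)² · 5 → 20.
Hence the series converges for |x| < 1/(20) = 1/20, so the radius of convergence is 1/20.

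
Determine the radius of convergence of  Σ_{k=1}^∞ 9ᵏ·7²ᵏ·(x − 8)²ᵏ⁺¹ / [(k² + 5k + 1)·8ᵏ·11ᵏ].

R = 2√22/21

By the ratio test, |a_{k+1}/a_k| = [(k² + 5k + 1)/((k+1)² + 5(k+1) + 1)] · 9·49/(8·11) → 441/88.
Successive powers of (x − 8) differ by 2, so the series converges when |x − 8|² · 441/88 < 1, i.e. |x − 8| < √(88/441). So R = 2√22/21.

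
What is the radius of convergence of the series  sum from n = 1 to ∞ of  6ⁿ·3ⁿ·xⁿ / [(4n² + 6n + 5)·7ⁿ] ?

R = 7/18

The ratio of consecutive coefficients is [(4n² + 6n + 5)/(4(n+1)² + 6(n+1) + 5)] · 6·3/7 → 18/7.
The series converges when 18/7 · |x| < 1, giving R = 7/18.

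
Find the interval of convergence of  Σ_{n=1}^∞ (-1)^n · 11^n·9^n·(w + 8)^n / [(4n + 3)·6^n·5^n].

(-274/33, -254/33]

Apply the ratio test: |a_{n+1}| / |a_n| = [(4n + 3)/(4(n+1) + 3)] · 11·9/(6·5), which tends to 33/10 as n → ∞.
Hence the series converges for |w + 8| < 1/(33/10) = 10/33, so the radius of convergence is 10/33.
At w = -254/33: an alternating series whose terms decrease to 0 in absolute value, so it converges by the Leibniz criterion.
When w = -274/33, comparison with the harmonic series Σ 1/n shows the series diverges.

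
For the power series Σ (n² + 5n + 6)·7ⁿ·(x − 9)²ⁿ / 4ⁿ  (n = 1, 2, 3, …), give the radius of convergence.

R = 2√7/7

Ratio test: |a_{n+1}/a_n| = [((n+1)² + 5(n+1) + 6)/(n² + 5n + 6)] · 7/4 → 7/4 as n → ∞.
Successive powers of (x − 9) differ by 2, so the series converges when |x − 9|² · 7/4 < 1, i.e. |x − 9| < √(4/7). So R = 2√7/7.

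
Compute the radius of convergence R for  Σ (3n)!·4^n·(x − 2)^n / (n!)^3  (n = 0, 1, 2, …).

R = 1/108

Apply the ratio test: |a_{n+1}| / |a_n| = (3n+1)·(3n+2)·(3n+3)/(n+1)³ · 4, which tends to 108 as n → ∞.
The series converges when 108 · |x − 2| < 1, giving R = 1/108.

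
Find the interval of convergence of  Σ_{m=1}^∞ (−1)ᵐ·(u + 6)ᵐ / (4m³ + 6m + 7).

Ratio test: |a_{m+1}/a_m| = (4m³ + 6m + 7)/(4(m+1)³ + 6(m+1) + 7) → 1 as m → ∞.
Convergence for |u + 6| < 1, so R = 1.
When u = -5, the series is dominated by a constant times Σ 1/m³, which converges (p = 3 > 1).
At u = -7: the series is dominated by a constant times Σ 1/m³, which converges (p = 3 > 1).

[-7, -5]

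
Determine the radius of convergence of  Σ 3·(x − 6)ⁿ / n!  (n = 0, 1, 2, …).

Ratio test: |a_{n+1}/a_n| = 3/3 · 1/(n+1) → 0 as n → ∞.
The ratio tends to 0 regardless of x, hence R = ∞.

R = ∞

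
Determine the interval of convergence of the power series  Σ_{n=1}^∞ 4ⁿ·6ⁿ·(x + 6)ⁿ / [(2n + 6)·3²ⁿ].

[-51/8, -45/8)

By the ratio test, |a_{n+1}/a_n| = [(2n + 6)/(2(n+1) + 6)] · 4·6/9 → 8/3.
Hence the series converges for |x + 6| < 1/(8/3) = 3/8, so the radius of convergence is 3/8.
Endpoint x = -45/8: the terms behave like c/n; limit comparison with the harmonic series gives divergence.
Check x = -51/8: the terms alternate in sign and decrease monotonically to 0 in absolute value (size ~ c/n), so the alternating series test gives convergence.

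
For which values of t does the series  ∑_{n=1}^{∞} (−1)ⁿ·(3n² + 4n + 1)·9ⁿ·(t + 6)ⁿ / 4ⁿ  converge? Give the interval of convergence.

Apply the ratio test: |a_{n+1}| / |a_n| = [(3(n+1)² + 4(n+1) + 1)/(3n² + 4n + 1)] · 9/4, which tends to 9/4 as n → ∞.
The series converges when 9/4 · |t + 6| < 1, giving R = 4/9.
Endpoint t = -50/9: the n-th term does not approach 0; divergence by the term test.
Endpoint t = -58/9: the terms have absolute value of order n², which does not tend to 0, so the series diverges by the divergence test.

(-58/9, -50/9)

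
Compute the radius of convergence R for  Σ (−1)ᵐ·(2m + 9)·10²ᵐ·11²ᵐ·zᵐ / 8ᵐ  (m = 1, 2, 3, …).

Ratio test: |a_{m+1}/a_m| = [(2(m+1) + 9)/(2m + 9)] · 100·121/8 → 3025/2 as m → ∞.
Hence the series converges for |z| < 1/(3025/2) = 2/3025, so the radius of convergence is 2/3025.

R = 2/3025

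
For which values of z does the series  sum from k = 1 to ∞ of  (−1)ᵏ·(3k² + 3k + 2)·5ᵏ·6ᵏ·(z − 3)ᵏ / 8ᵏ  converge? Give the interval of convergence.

(41/15, 49/15)

By the ratio test, |a_{k+1}/a_k| = [(3(k+1)² + 3(k+1) + 2)/(3k² + 3k + 2)] · 5·6/8 → 15/4.
Convergence for |z − 3| · 15/4 < 1, i.e. |z − 3| < 4/15. So R = 4/15.
At z = 49/15: the k-th term does not approach 0; divergence by the term test.
At z = 41/15: the k-th term does not approach 0; divergence by the term test.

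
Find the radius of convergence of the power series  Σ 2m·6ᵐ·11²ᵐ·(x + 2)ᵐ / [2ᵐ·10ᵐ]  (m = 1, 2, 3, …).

The ratio of consecutive coefficients is [2(m+1)/2m] · 6·121/(2·10) → 363/10.
The series converges when 363/10 · |x + 2| < 1, giving R = 10/363.

R = 10/363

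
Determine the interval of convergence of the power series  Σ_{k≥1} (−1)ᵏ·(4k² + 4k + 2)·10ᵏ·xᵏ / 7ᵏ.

By the ratio test, |a_{k+1}/a_k| = [(4(k+1)² + 4(k+1) + 2)/(4k² + 4k + 2)] · 10/7 → 10/7.
The series converges when 10/7 · |x| < 1, giving R = 7/10.
Check x = 7/10: the terms do not tend to 0, so the series diverges.
Check x = -7/10: the terms do not tend to 0, so the series diverges.

(-7/10, 7/10)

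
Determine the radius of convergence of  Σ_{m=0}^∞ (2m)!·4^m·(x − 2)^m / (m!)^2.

By the ratio test, |a_{m+1}/a_m| = (2m+1)·(2m+2)/(m+1)² · 4 → 16.
Convergence for |x − 2| · 16 < 1, i.e. |x − 2| < 1/16. So R = 1/16.

R = 1/16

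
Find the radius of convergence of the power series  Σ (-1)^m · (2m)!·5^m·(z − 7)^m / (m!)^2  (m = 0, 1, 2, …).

R = 1/20

Ratio test: |a_{m+1}/a_m| = (2m+1)·(2m+2)/(m+1)² · 5 → 20 as m → ∞.
The series converges when 20 · |z − 7| < 1, giving R = 1/20.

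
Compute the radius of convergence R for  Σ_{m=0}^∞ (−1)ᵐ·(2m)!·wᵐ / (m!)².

Apply the ratio test: |a_{m+1}| / |a_m| = (2m+1)·(2m+2)/(m+1)², which tends to 4 as m → ∞.
Hence the series converges for |w| < 1/(4) = 1/4, so the radius of convergence is 1/4.

R = 1/4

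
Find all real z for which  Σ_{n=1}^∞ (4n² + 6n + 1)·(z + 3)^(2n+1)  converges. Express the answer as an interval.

(-4, -2)

Apply the ratio test: |a_{n+1}| / |a_n| = (4(n+1)² + 6(n+1) + 1)/(4n² + 6n + 1), which tends to 1 as n → ∞.
Successive powers of (z + 3) differ by 2, so the series converges when |z + 3|² · 1 < 1, i.e. |z + 3| < √(1) = 1. So R = 1.
Check z = -2: the n-th term does not approach 0; divergence by the term test.
Check z = -4: the terms do not tend to 0, so the series diverges.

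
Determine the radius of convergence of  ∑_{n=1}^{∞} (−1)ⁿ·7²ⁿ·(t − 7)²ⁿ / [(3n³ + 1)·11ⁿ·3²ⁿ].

R = 3√11/7

By the ratio test, |a_{n+1}/a_n| = [(3n³ + 1)/(3(n+1)³ + 1)] · 49/(11·9) → 49/99.
Writing y = (t − 7)², the series in y has radius 99/49, so |t − 7| < √(99/49) and R = 3√11/7.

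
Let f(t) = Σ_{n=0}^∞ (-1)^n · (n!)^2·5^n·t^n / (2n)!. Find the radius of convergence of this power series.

R = 4/5

The ratio of consecutive coefficients is (n+1)²/[(2n+1)·(2n+2)] · 5 → 5/4.
Thus R = 1/(5/4) = 4/5.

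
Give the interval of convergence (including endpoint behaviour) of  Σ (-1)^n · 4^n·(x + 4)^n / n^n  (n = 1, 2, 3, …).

(−∞, ∞)

Root test: |a_n|^(1/n) = 4/n → 0.
Since the n-th root of |a_n| tends to 0, the series converges for all real x; R = ∞.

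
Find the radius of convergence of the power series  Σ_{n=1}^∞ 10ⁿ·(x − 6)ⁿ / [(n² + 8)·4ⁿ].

Ratio test: |a_{n+1}/a_n| = [(n² + 8)/((n+1)² + 8)] · 10/4 → 5/2 as n → ∞.
The series converges when 5/2 · |x − 6| < 1, giving R = 2/5.

R = 2/5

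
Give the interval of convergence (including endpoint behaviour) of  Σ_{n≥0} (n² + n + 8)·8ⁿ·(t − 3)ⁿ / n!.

(−∞, ∞)

Ratio test: |a_{n+1}/a_n| = ((n+1)² + (n+1) + 8)/(n² + n + 8) · 8 · 1/(n+1) → 0 as n → ∞.
The ratio tends to 0 regardless of t, hence R = ∞.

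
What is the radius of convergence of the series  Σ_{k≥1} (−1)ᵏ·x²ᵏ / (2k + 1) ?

The ratio of consecutive coefficients is (2k + 1)/(2(k+1) + 1) → 1.
Writing y = x², the series in y has radius 1, so |x| < √(1) = 1 and R = 1.

R = 1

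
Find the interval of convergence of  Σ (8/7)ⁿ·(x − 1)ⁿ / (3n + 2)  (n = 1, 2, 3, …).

The ratio of consecutive coefficients is [(3n + 2)/(3(n+1) + 2)] · 8/7 → 8/7.
Convergence for |x − 1| · 8/7 < 1, i.e. |x − 1| < 7/8. So R = 7/8.
At x = 15/8: the terms are asymptotic to a nonzero constant times 1/n, so the series diverges by limit comparison with Σ 1/n.
Check x = 1/8: convergence follows from the alternating series test (terms decrease monotonically to 0).

[1/8, 15/8)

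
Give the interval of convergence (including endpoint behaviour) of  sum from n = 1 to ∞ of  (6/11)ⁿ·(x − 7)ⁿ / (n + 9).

[31/6, 53/6)

The ratio of consecutive coefficients is [(n + 9)/((n+1) + 9)] · 6/11 → 6/11.
The series converges when 6/11 · |x − 7| < 1, giving R = 11/6.
At x = 53/6: the terms behave like c/n; limit comparison with the harmonic series gives divergence.
When x = 31/6, an alternating series whose terms decrease to 0 in absolute value, so it converges by the Leibniz criterion.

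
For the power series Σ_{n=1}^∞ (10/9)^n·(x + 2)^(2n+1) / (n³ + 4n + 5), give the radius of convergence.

R = 3√10/10

By the ratio test, |a_{n+1}/a_n| = [(n³ + 4n + 5)/((n+1)³ + 4(n+1) + 5)] · 10/9 → 10/9.
Since the exponent of (x + 2) increases by 2 each term, convergence requires |x + 2|² < 9/10, hence R = 3√10/10.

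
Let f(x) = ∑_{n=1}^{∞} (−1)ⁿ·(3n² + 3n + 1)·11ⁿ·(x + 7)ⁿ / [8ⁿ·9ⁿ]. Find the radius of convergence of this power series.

Apply the ratio test: |a_{n+1}| / |a_n| = [(3(n+1)² + 3(n+1) + 1)/(3n² + 3n + 1)] · 11/(8·9), which tends to 11/72 as n → ∞.
Hence the series converges for |x + 7| < 1/(11/72) = 72/11, so the radius of convergence is 72/11.

R = 72/11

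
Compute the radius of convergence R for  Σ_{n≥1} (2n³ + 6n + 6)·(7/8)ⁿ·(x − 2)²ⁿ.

R = 2√14/7

Ratio test: |a_{n+1}/a_n| = [(2(n+1)³ + 6(n+1) + 6)/(2n³ + 6n + 6)] · 7/8 → 7/8 as n → ∞.
Successive powers of (x − 2) differ by 2, so the series converges when |x − 2|² · 7/8 < 1, i.e. |x − 2| < √(8/7). So R = 2√14/7.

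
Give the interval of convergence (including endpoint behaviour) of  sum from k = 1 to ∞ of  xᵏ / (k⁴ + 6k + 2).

[-1, 1]

By the ratio test, |a_{k+1}/a_k| = (k⁴ + 6k + 2)/((k+1)⁴ + 6(k+1) + 2) → 1.
Convergence for |x| < 1, so R = 1.
When x = 1, the terms are on the order of 1/k⁴, so the series converges absolutely by comparison with the p-series (p = 4 > 1).
Check x = -1: absolute convergence follows by limit comparison with Σ 1/k⁴.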